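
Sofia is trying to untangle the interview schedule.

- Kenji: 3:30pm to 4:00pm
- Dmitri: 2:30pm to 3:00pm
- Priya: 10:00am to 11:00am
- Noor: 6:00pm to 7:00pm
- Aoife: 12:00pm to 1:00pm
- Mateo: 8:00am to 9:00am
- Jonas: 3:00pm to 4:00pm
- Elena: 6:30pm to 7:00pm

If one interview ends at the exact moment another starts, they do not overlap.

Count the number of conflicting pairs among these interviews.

Sorted by start: Mateo, Priya, Aoife, Dmitri, Jonas, Kenji, Noor, Elena.
Priya starts after Mateo ends; Mateo is clear from here.
Aoife starts after Priya ends; Priya is clear from here.
Dmitri starts after Aoife ends; Aoife is clear from here.
Jonas starts exactly when Dmitri ends (back-to-back, no overlap); Dmitri is clear from here.
Kenji starts before Jonas ends → Jonas and Kenji overlap.
Noor starts after Jonas ends; Jonas is clear from here.
Noor starts after Kenji ends; Kenji is clear from here.
Elena starts before Noor ends → Noor and Elena overlap.
Overlapping pairs: Elena & Noor, Jonas & Kenji — 2 in total.

2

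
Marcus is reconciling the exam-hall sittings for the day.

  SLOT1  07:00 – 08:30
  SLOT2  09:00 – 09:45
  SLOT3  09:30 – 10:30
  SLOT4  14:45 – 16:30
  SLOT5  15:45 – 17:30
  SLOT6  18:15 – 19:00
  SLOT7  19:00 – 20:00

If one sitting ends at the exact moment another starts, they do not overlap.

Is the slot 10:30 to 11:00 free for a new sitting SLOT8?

SLOT1: ends 08:30 at or before SLOT8 starts 10:30 → clear.
SLOT2: ends 09:45 at or before SLOT8 starts 10:30 → clear.
SLOT3: ends 10:30 at or before SLOT8 starts 10:30 → clear.
SLOT4: starts 14:45 at or after SLOT8 ends 11:00 → clear.
SLOT5: starts 15:45 at or after SLOT8 ends 11:00 → clear.
SLOT6: starts 18:15 at or after SLOT8 ends 11:00 → clear.
SLOT7: starts 19:00 at or after SLOT8 ends 11:00 → clear.

Yes — the slot is free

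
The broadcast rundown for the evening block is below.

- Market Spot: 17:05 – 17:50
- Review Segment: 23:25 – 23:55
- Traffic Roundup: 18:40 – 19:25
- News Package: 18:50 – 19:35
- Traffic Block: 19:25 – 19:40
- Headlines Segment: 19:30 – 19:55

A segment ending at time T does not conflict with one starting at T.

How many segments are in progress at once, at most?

3

Walk through starts and ends in time order (an end at T is processed before a start at T):
17:05 start Market Spot → 1
17:50 end Market Spot → 0
18:40 start Traffic Roundup → 1
18:50 start News Package → 2
19:25 end Traffic Roundup → 1
19:25 start Traffic Block → 2
19:30 start Headlines Segment → 3
19:35 end News Package → 2
19:40 end Traffic Block → 1
19:55 end Headlines Segment → 0
23:25 start Review Segment → 1
23:55 end Review Segment → 0
Peak is 3, at 19:30 (Headlines Segment, News Package, Traffic Block).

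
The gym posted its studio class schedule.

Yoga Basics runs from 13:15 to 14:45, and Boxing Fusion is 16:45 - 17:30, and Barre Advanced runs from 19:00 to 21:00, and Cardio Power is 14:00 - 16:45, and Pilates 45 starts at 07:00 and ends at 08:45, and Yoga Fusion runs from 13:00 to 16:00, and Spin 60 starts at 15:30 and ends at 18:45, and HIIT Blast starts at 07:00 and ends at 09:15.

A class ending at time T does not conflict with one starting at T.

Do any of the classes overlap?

Yes

Two intervals overlap when each starts before the other ends.
Sorted by start: Pilates 45, HIIT Blast, Yoga Fusion, Yoga Basics, Cardio Power, Spin 60, Boxing Fusion, Barre Advanced.
HIIT Blast starts before Pilates 45 ends → Pilates 45 and HIIT Blast overlap.
That's a conflict, so the schedule is not conflict-free.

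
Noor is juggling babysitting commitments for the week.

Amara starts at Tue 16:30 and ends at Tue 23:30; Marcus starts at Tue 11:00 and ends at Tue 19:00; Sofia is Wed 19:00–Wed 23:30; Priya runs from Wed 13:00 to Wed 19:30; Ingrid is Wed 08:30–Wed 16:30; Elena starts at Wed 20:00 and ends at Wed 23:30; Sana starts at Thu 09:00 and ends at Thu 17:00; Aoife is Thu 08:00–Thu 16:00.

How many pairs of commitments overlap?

5

Sorted by start: Marcus, Amara, Ingrid, Priya, Sofia, Elena, Aoife, Sana.
Amara starts before Marcus ends → Marcus and Amara overlap.
Ingrid starts after Marcus ends, so Marcus has no further overlaps.
Ingrid starts after Amara ends, so Amara has no further overlaps.
Priya starts before Ingrid ends → Ingrid and Priya overlap.
Sofia starts after Ingrid ends, so Ingrid has no further overlaps.
Sofia starts before Priya ends → Priya and Sofia overlap.
Elena starts after Priya ends, so Priya has no further overlaps.
Elena starts before Sofia ends → Sofia and Elena overlap.
Aoife starts after Sofia ends, so Sofia has no further overlaps.
Aoife starts after Elena ends, so Elena has no further overlaps.
Sana starts before Aoife ends → Aoife and Sana overlap.
Overlapping pairs: Amara & Marcus, Aoife & Sana, Elena & Sofia, Ingrid & Priya, Priya & Sofia — 5 in total.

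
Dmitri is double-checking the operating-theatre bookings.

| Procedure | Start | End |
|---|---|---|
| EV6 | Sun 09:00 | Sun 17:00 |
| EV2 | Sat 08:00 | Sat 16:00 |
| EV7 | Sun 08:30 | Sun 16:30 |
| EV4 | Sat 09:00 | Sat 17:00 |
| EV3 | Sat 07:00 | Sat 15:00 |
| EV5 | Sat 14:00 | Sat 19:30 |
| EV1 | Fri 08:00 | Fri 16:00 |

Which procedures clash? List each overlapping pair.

EV2 & EV3, EV2 & EV4, EV2 & EV5, EV3 & EV4, EV3 & EV5, EV4 & EV5, EV6 & EV7

Sorted by start: EV1, EV3, EV2, EV4, EV5, EV7, EV6.
EV3 starts after EV1 ends, so EV1 has no further overlaps.
EV2 starts before EV3 ends → EV3 and EV2 overlap.
EV4 starts before EV3 ends → EV3 and EV4 overlap.
EV5 starts before EV3 ends → EV3 and EV5 overlap.
EV7 starts after EV3 ends, so EV3 has no further overlaps.
EV4 starts before EV2 ends → EV2 and EV4 overlap.
EV5 starts before EV2 ends → EV2 and EV5 overlap.
EV7 starts after EV2 ends, so EV2 has no further overlaps.
EV5 starts before EV4 ends → EV4 and EV5 overlap.
EV7 starts after EV4 ends, so EV4 has no further overlaps.
EV7 starts after EV5 ends, so EV5 has no further overlaps.
EV6 starts before EV7 ends → EV7 and EV6 overlap.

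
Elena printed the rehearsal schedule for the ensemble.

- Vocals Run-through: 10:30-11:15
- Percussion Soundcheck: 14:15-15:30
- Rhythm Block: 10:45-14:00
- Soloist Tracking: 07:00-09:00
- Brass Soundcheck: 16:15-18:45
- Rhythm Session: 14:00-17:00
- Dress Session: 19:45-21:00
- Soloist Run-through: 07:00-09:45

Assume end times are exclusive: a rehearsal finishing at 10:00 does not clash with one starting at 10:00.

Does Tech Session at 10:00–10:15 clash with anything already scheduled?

Soloist Tracking: ends 09:00 at or before Tech Session starts 10:00 → clear.
Soloist Run-through: ends 09:45 at or before Tech Session starts 10:00 → clear.
Vocals Run-through: starts 10:30 at or after Tech Session ends 10:15 → clear.
Rhythm Block: starts 10:45 at or after Tech Session ends 10:15 → clear.
Rhythm Session: starts 14:00 at or after Tech Session ends 10:15 → clear.
Percussion Soundcheck: starts 14:15 at or after Tech Session ends 10:15 → clear.
Brass Soundcheck: starts 16:15 at or after Tech Session ends 10:15 → clear.
Dress Session: starts 19:45 at or after Tech Session ends 10:15 → clear.

No — it doesn't clash with anything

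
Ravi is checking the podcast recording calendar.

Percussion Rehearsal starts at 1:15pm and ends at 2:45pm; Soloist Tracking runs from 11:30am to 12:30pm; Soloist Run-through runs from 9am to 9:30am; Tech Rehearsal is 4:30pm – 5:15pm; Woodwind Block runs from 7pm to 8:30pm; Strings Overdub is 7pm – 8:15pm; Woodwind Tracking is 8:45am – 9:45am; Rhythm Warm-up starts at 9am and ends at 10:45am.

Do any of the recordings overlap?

Yes

Sorted by start: Woodwind Tracking, Rhythm Warm-up, Soloist Run-through, Soloist Tracking, Percussion Rehearsal, Tech Rehearsal, Woodwind Block, Strings Overdub.
Rhythm Warm-up starts before Woodwind Tracking ends → Woodwind Tracking and Rhythm Warm-up overlap.
That's a conflict, so the schedule is not conflict-free.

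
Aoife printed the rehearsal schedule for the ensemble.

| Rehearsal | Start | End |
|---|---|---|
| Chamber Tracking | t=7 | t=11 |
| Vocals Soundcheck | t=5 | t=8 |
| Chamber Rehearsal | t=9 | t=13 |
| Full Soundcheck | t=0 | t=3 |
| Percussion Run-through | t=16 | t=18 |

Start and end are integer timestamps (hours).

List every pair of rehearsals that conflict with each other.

Two intervals overlap when each starts before the other ends.
Sorted by start: Full Soundcheck, Vocals Soundcheck, Chamber Tracking, Chamber Rehearsal, Percussion Run-through.
Vocals Soundcheck starts after Full Soundcheck ends — done with Full Soundcheck.
Chamber Tracking starts before Vocals Soundcheck ends → Vocals Soundcheck and Chamber Tracking overlap.
Chamber Rehearsal starts after Vocals Soundcheck ends — done with Vocals Soundcheck.
Chamber Rehearsal starts before Chamber Tracking ends → Chamber Tracking and Chamber Rehearsal overlap.
Percussion Run-through starts after Chamber Tracking ends.
Percussion Run-through starts after Chamber Rehearsal ends.

Chamber Rehearsal & Chamber Tracking, Chamber Tracking & Vocals Soundcheck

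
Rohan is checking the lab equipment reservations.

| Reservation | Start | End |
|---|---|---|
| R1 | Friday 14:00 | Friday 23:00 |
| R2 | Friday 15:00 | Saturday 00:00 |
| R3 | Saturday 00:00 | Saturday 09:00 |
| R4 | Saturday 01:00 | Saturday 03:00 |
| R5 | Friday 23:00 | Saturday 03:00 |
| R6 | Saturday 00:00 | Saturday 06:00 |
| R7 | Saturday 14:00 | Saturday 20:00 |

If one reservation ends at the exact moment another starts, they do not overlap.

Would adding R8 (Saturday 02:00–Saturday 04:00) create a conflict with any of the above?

R1: ends Friday 23:00 at or before R8 starts Saturday 02:00 → clear.
R2: ends Saturday 00:00 at or before R8 starts Saturday 02:00 → clear.
R5: starts Friday 23:00 before R8 ends Saturday 04:00, and ends Saturday 03:00 after R8 starts Saturday 02:00 → overlap.
R3: starts Saturday 00:00 before R8 ends Saturday 04:00, and ends Saturday 09:00 after R8 starts Saturday 02:00 → overlap.
R6: starts Saturday 00:00 before R8 ends Saturday 04:00, and ends Saturday 06:00 after R8 starts Saturday 02:00 → overlap.
R4: starts Saturday 01:00 before R8 ends Saturday 04:00, and ends Saturday 03:00 after R8 starts Saturday 02:00 → overlap.
R7: starts Saturday 14:00 at or after R8 ends Saturday 04:00 → clear.
R8 overlaps R3, R4, R5, R6.

Yes — it overlaps R3, R4, R5, R6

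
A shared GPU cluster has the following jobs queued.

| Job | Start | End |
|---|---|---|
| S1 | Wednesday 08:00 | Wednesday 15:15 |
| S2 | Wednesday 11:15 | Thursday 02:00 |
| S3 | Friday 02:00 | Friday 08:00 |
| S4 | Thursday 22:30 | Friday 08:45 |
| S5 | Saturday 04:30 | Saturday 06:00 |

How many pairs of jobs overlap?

Sorted by start: S1, S2, S4, S3, S5.
S2 starts before S1 ends → S1 and S2 overlap.
S4 starts after S1 ends; S1 is clear from here.
S4 starts after S2 ends; S2 is clear from here.
S3 starts before S4 ends → S4 and S3 overlap.
S5 starts after S4 ends.
S5 starts after S3 ends.
Overlapping pairs: S1 & S2, S3 & S4 — 2 in total.

2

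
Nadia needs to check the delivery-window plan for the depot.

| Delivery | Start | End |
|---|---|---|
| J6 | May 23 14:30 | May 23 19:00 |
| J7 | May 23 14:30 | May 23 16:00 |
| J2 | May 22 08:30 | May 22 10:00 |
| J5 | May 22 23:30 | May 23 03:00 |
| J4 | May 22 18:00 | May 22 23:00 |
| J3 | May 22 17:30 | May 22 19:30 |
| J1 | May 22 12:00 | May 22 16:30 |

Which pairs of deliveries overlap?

J3 & J4, J6 & J7

Sorted by start: J2, J1, J3, J4, J5, J6, J7.
J1 starts after J2 ends, so nothing later overlaps J2 either.
J3 starts after J1 ends, so nothing later overlaps J1 either.
J4 starts before J3 ends → J3 and J4 overlap.
J5 starts after J3 ends, so nothing later overlaps J3 either.
J5 starts after J4 ends, so nothing later overlaps J4 either.
J6 starts after J5 ends, so nothing later overlaps J5 either.
J7 starts before J6 ends → J6 and J7 overlap.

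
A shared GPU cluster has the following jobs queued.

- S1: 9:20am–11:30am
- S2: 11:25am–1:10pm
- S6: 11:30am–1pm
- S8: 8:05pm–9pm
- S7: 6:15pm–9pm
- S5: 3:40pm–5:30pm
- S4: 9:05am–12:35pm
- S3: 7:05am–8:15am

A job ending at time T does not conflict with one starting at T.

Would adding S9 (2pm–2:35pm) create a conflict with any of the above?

S3: ends 8:15am at or before S9 starts 2pm → clear.
S4: ends 12:35pm at or before S9 starts 2pm → clear.
S1: ends 11:30am at or before S9 starts 2pm → clear.
S2: ends 1:10pm at or before S9 starts 2pm → clear.
S6: ends 1pm at or before S9 starts 2pm → clear.
S5: starts 3:40pm at or after S9 ends 2:35pm → clear.
S7: starts 6:15pm at or after S9 ends 2:35pm → clear.
S8: starts 8:05pm at or after S9 ends 2:35pm → clear.

No — it doesn't clash with anything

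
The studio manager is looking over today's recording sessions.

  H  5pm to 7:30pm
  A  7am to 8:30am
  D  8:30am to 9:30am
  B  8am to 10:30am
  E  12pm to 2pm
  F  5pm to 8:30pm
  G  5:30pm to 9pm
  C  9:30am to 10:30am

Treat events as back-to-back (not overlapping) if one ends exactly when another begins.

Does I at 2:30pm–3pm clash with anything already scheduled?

No — it doesn't clash with anything

A: ends 8:30am at or before I starts 2:30pm → clear.
B: ends 10:30am at or before I starts 2:30pm → clear.
D: ends 9:30am at or before I starts 2:30pm → clear.
C: ends 10:30am at or before I starts 2:30pm → clear.
E: ends 2pm at or before I starts 2:30pm → clear.
F: starts 5pm at or after I ends 3pm → clear.
H: starts 5pm at or after I ends 3pm → clear.
G: starts 5:30pm at or after I ends 3pm → clear.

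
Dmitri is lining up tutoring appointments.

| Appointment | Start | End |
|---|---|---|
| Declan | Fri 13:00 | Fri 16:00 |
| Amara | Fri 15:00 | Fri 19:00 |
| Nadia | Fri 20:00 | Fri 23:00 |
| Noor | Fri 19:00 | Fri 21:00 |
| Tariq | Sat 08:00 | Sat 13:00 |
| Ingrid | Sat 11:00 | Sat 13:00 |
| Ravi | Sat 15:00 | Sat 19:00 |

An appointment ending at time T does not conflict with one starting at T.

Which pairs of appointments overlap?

Amara & Declan, Ingrid & Tariq, Nadia & Noor

Sorted by start: Declan, Amara, Noor, Nadia, Tariq, Ingrid, Ravi.
Amara starts before Declan ends → Declan and Amara overlap.
Noor starts after Declan ends, so Declan has no further overlaps.
Noor starts exactly when Amara ends (back-to-back, no overlap), so Amara has no further overlaps.
Nadia starts before Noor ends → Noor and Nadia overlap.
Tariq starts after Noor ends, so Noor has no further overlaps.
Tariq starts after Nadia ends, so Nadia has no further overlaps.
Ingrid starts before Tariq ends → Tariq and Ingrid overlap.
Ravi starts after Tariq ends.
Ravi starts after Ingrid ends.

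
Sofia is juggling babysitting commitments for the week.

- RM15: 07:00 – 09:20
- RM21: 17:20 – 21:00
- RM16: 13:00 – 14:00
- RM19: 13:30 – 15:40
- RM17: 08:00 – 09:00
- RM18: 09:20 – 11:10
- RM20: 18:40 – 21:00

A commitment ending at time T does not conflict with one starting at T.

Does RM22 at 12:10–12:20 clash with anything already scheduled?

No — it doesn't clash with anything

RM15: ends 09:20 at or before RM22 starts 12:10 → clear.
RM17: ends 09:00 at or before RM22 starts 12:10 → clear.
RM18: ends 11:10 at or before RM22 starts 12:10 → clear.
RM16: starts 13:00 at or after RM22 ends 12:20 → clear.
RM19: starts 13:30 at or after RM22 ends 12:20 → clear.
RM21: starts 17:20 at or after RM22 ends 12:20 → clear.
RM20: starts 18:40 at or after RM22 ends 12:20 → clear.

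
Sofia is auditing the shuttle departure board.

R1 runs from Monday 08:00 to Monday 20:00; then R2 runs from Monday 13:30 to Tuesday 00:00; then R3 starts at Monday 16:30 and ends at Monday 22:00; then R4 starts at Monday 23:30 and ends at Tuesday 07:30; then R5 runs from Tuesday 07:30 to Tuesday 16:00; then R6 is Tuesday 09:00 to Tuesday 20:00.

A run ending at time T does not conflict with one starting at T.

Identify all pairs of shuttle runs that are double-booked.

Two intervals overlap when each starts before the other ends.
Sorted by start: R1, R2, R3, R4, R5, R6.
R2 starts before R1 ends → R1 and R2 overlap.
R3 starts before R1 ends → R1 and R3 overlap.
R4 starts after R1 ends; R1 is clear from here.
R3 starts before R2 ends → R2 and R3 overlap.
R4 starts before R2 ends → R2 and R4 overlap.
R5 starts after R2 ends; R2 is clear from here.
R4 starts after R3 ends; R3 is clear from here.
R5 starts exactly when R4 ends (back-to-back, no overlap); R4 is clear from here.
R6 starts before R5 ends → R5 and R6 overlap.

R1 & R2, R1 & R3, R2 & R3, R2 & R4, R5 & R6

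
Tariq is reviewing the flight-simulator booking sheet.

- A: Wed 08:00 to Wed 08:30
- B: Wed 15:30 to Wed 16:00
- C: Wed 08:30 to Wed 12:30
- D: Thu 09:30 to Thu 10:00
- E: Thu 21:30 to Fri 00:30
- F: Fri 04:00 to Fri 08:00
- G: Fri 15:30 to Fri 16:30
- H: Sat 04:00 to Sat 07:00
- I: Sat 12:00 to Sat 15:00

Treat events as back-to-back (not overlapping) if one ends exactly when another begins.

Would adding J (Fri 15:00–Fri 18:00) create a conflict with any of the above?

Yes — it overlaps G

A: ends Wed 08:30 at or before J starts Fri 15:00 → clear.
C: ends Wed 12:30 at or before J starts Fri 15:00 → clear.
B: ends Wed 16:00 at or before J starts Fri 15:00 → clear.
D: ends Thu 10:00 at or before J starts Fri 15:00 → clear.
E: ends Fri 00:30 at or before J starts Fri 15:00 → clear.
F: ends Fri 08:00 at or before J starts Fri 15:00 → clear.
G: starts Fri 15:30 before J ends Fri 18:00, and ends Fri 16:30 after J starts Fri 15:00 → overlap.
H: starts Sat 04:00 at or after J ends Fri 18:00 → clear.
I: starts Sat 12:00 at or after J ends Fri 18:00 → clear.
J overlaps G.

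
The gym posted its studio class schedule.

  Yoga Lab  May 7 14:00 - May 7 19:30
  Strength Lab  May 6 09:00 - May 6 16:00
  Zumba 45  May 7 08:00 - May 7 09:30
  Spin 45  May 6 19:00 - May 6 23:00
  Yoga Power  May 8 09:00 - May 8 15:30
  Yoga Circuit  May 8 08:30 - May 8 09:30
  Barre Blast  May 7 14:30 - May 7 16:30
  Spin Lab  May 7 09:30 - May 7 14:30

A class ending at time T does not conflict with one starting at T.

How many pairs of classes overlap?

3

Sorted by start: Strength Lab, Spin 45, Zumba 45, Spin Lab, Yoga Lab, Barre Blast, Yoga Circuit, Yoga Power.
Spin 45 starts after Strength Lab ends, so Strength Lab has no further overlaps.
Zumba 45 starts after Spin 45 ends, so Spin 45 has no further overlaps.
Spin Lab starts exactly when Zumba 45 ends (back-to-back, no overlap), so Zumba 45 has no further overlaps.
Yoga Lab starts before Spin Lab ends → Spin Lab and Yoga Lab overlap.
Barre Blast starts exactly when Spin Lab ends (back-to-back, no overlap), so Spin Lab has no further overlaps.
Barre Blast starts before Yoga Lab ends → Yoga Lab and Barre Blast overlap.
Yoga Circuit starts after Yoga Lab ends, so Yoga Lab has no further overlaps.
Yoga Circuit starts after Barre Blast ends, so Barre Blast has no further overlaps.
Yoga Power starts before Yoga Circuit ends → Yoga Circuit and Yoga Power overlap.
Overlapping pairs: Barre Blast & Yoga Lab, Spin Lab & Yoga Lab, Yoga Circuit & Yoga Power — 3 in total.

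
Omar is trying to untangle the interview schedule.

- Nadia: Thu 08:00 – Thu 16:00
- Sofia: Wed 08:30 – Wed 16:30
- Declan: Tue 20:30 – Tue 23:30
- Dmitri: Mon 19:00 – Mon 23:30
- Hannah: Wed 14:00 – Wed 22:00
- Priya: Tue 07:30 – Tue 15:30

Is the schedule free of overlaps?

No

Sorted by start: Dmitri, Priya, Declan, Sofia, Hannah, Nadia.
Priya starts after Dmitri ends, so Dmitri has no further overlaps.
Declan starts after Priya ends, so Priya has no further overlaps.
Sofia starts after Declan ends, so Declan has no further overlaps.
Hannah starts before Sofia ends → Sofia and Hannah overlap.
That's a conflict, so the schedule is not conflict-free.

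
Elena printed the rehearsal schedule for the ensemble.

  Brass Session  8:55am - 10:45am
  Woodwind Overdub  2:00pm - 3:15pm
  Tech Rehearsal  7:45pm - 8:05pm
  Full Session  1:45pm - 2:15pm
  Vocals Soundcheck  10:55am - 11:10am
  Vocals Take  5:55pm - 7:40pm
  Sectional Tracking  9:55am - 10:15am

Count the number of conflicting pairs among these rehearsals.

2

Sorted by start: Brass Session, Sectional Tracking, Vocals Soundcheck, Full Session, Woodwind Overdub, Vocals Take, Tech Rehearsal.
Sectional Tracking starts before Brass Session ends → Brass Session and Sectional Tracking overlap.
Vocals Soundcheck starts after Brass Session ends, so nothing later overlaps Brass Session either.
Vocals Soundcheck starts after Sectional Tracking ends, so nothing later overlaps Sectional Tracking either.
Full Session starts after Vocals Soundcheck ends, so nothing later overlaps Vocals Soundcheck either.
Woodwind Overdub starts before Full Session ends → Full Session and Woodwind Overdub overlap.
Vocals Take starts after Full Session ends, so nothing later overlaps Full Session either.
Vocals Take starts after Woodwind Overdub ends, so nothing later overlaps Woodwind Overdub either.
Tech Rehearsal starts after Vocals Take ends.
Overlapping pairs: Brass Session & Sectional Tracking, Full Session & Woodwind Overdub — 2 in total.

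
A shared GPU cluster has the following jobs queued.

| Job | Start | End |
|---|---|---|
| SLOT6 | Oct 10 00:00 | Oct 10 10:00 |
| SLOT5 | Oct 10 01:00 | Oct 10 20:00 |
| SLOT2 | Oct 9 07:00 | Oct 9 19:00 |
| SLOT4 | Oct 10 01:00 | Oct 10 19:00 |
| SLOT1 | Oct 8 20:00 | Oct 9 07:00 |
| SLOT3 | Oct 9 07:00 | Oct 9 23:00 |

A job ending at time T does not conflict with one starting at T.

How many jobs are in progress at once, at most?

3

Walk through starts and ends in time order (an end at T is processed before a start at T):
Oct 8 20:00 start SLOT1 → 1
Oct 9 07:00 end SLOT1 → 0
Oct 9 07:00 start SLOT2 → 1
Oct 9 07:00 start SLOT3 → 2
Oct 9 19:00 end SLOT2 → 1
Oct 9 23:00 end SLOT3 → 0
Oct 10 00:00 start SLOT6 → 1
Oct 10 01:00 start SLOT4 → 2
Oct 10 01:00 start SLOT5 → 3
Oct 10 10:00 end SLOT6 → 2
Oct 10 19:00 end SLOT4 → 1
Oct 10 20:00 end SLOT5 → 0
Peak is 3, at Oct 10 01:00 (SLOT4, SLOT5, SLOT6).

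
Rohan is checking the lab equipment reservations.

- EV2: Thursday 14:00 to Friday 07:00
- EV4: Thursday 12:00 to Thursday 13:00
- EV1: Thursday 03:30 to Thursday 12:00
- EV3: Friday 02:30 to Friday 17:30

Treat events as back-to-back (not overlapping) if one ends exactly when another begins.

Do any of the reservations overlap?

Yes

Sorted by start: EV1, EV4, EV2, EV3.
EV4 starts exactly when EV1 ends (back-to-back, no overlap), so EV1 has no further overlaps.
EV2 starts after EV4 ends, so EV4 has no further overlaps.
EV3 starts before EV2 ends → EV2 and EV3 overlap.
That's a conflict, so the schedule is not conflict-free.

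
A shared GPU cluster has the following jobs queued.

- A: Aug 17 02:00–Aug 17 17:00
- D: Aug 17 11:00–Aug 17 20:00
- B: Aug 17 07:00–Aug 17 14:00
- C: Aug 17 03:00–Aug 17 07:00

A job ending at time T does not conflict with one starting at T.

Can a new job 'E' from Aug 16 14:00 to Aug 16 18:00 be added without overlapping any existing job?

Yes — the slot is free

A: starts Aug 17 02:00 at or after E ends Aug 16 18:00 → clear.
C: starts Aug 17 03:00 at or after E ends Aug 16 18:00 → clear.
B: starts Aug 17 07:00 at or after E ends Aug 16 18:00 → clear.
D: starts Aug 17 11:00 at or after E ends Aug 16 18:00 → clear.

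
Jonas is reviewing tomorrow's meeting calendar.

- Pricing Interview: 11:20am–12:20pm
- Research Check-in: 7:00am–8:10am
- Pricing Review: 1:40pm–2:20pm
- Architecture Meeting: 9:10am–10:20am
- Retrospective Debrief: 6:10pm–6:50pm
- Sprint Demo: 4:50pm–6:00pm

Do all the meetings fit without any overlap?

Yes

Sorted by start: Research Check-in, Architecture Meeting, Pricing Interview, Pricing Review, Sprint Demo, Retrospective Debrief.
Architecture Meeting starts after Research Check-in ends, so nothing later overlaps Research Check-in either.
Pricing Interview starts after Architecture Meeting ends, so nothing later overlaps Architecture Meeting either.
Pricing Review starts after Pricing Interview ends, so nothing later overlaps Pricing Interview either.
Sprint Demo starts after Pricing Review ends, so nothing later overlaps Pricing Review either.
Retrospective Debrief starts after Sprint Demo ends.
Every pair is clear; the schedule has no overlaps.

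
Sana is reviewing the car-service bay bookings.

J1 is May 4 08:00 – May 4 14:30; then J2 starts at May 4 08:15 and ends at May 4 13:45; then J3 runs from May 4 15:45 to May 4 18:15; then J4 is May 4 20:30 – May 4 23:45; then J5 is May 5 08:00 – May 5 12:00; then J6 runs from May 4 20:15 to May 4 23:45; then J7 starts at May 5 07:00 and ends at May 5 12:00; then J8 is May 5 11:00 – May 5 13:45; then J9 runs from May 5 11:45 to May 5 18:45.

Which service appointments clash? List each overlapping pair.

J1 & J2, J4 & J6, J5 & J7, J5 & J8, J5 & J9, J7 & J8, J7 & J9, J8 & J9

Sorted by start: J1, J2, J3, J6, J4, J7, J5, J8, J9.
J2 starts before J1 ends → J1 and J2 overlap.
J3 starts after J1 ends; J1 is clear from here.
J3 starts after J2 ends; J2 is clear from here.
J6 starts after J3 ends; J3 is clear from here.
J4 starts before J6 ends → J6 and J4 overlap.
J7 starts after J6 ends; J6 is clear from here.
J7 starts after J4 ends; J4 is clear from here.
J5 starts before J7 ends → J7 and J5 overlap.
J8 starts before J7 ends → J7 and J8 overlap.
J9 starts before J7 ends → J7 and J9 overlap.
J8 starts before J5 ends → J5 and J8 overlap.
J9 starts before J5 ends → J5 and J9 overlap.
J9 starts before J8 ends → J8 and J9 overlap.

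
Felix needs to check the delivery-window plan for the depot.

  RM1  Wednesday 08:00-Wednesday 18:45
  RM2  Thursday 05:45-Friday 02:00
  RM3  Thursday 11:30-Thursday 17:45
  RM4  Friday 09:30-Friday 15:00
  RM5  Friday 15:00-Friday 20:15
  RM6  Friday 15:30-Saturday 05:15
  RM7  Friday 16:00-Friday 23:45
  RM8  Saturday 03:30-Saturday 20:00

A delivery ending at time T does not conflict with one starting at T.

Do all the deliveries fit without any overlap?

No

Sorted by start: RM1, RM2, RM3, RM4, RM5, RM6, RM7, RM8.
RM2 starts after RM1 ends, so RM1 has no further overlaps.
RM3 starts before RM2 ends → RM2 and RM3 overlap.
That's a conflict, so the schedule is not conflict-free.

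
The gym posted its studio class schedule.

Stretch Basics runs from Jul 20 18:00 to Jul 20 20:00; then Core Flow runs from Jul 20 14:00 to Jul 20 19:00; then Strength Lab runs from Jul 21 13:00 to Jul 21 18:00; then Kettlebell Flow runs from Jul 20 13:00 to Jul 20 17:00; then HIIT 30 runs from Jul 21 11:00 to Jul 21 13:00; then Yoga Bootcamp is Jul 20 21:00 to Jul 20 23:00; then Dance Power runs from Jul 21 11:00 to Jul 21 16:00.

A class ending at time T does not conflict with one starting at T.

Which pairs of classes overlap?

Sorted by start: Kettlebell Flow, Core Flow, Stretch Basics, Yoga Bootcamp, Dance Power, HIIT 30, Strength Lab.
Core Flow starts before Kettlebell Flow ends → Kettlebell Flow and Core Flow overlap.
Stretch Basics starts after Kettlebell Flow ends, so nothing later overlaps Kettlebell Flow either.
Stretch Basics starts before Core Flow ends → Core Flow and Stretch Basics overlap.
Yoga Bootcamp starts after Core Flow ends, so nothing later overlaps Core Flow either.
Yoga Bootcamp starts after Stretch Basics ends, so nothing later overlaps Stretch Basics either.
Dance Power starts after Yoga Bootcamp ends, so nothing later overlaps Yoga Bootcamp either.
HIIT 30 starts before Dance Power ends → Dance Power and HIIT 30 overlap.
Strength Lab starts before Dance Power ends → Dance Power and Strength Lab overlap.
Strength Lab starts exactly when HIIT 30 ends (back-to-back, no overlap).

Core Flow & Kettlebell Flow, Core Flow & Stretch Basics, Dance Power & HIIT 30, Dance Power & Strength Lab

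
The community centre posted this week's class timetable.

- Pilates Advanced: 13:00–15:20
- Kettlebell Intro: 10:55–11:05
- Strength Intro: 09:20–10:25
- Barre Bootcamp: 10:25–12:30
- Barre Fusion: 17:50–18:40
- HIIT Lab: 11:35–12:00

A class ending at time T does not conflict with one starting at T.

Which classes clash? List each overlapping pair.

Barre Bootcamp & HIIT Lab, Barre Bootcamp & Kettlebell Intro

Two intervals overlap when each starts before the other ends.
Sorted by start: Strength Intro, Barre Bootcamp, Kettlebell Intro, HIIT Lab, Pilates Advanced, Barre Fusion.
Barre Bootcamp starts exactly when Strength Intro ends (back-to-back, no overlap); Strength Intro is clear from here.
Kettlebell Intro starts before Barre Bootcamp ends → Barre Bootcamp and Kettlebell Intro overlap.
HIIT Lab starts before Barre Bootcamp ends → Barre Bootcamp and HIIT Lab overlap.
Pilates Advanced starts after Barre Bootcamp ends; Barre Bootcamp is clear from here.
HIIT Lab starts after Kettlebell Intro ends; Kettlebell Intro is clear from here.
Pilates Advanced starts after HIIT Lab ends; HIIT Lab is clear from here.
Barre Fusion starts after Pilates Advanced ends.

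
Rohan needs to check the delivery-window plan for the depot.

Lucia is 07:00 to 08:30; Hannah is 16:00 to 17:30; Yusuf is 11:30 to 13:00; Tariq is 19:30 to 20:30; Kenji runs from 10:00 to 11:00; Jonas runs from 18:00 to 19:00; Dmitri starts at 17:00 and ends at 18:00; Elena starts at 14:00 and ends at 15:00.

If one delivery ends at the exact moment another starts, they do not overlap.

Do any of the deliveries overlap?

Check each pair: they overlap iff neither finishes before the other starts.
Sorted by start: Lucia, Kenji, Yusuf, Elena, Hannah, Dmitri, Jonas, Tariq.
Kenji starts after Lucia ends, so Lucia has no further overlaps.
Yusuf starts after Kenji ends, so Kenji has no further overlaps.
Elena starts after Yusuf ends, so Yusuf has no further overlaps.
Hannah starts after Elena ends, so Elena has no further overlaps.
Dmitri starts before Hannah ends → Hannah and Dmitri overlap.
That's a conflict, so the schedule is not conflict-free.

Yes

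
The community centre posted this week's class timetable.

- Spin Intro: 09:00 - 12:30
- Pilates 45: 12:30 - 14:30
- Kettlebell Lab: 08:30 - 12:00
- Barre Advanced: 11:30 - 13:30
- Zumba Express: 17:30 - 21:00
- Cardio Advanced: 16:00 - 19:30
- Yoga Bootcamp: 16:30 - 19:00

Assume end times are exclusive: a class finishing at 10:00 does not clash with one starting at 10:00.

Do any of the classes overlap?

Sorted by start: Kettlebell Lab, Spin Intro, Barre Advanced, Pilates 45, Cardio Advanced, Yoga Bootcamp, Zumba Express.
Spin Intro starts before Kettlebell Lab ends → Kettlebell Lab and Spin Intro overlap.
That's a conflict, so the schedule is not conflict-free.

Yes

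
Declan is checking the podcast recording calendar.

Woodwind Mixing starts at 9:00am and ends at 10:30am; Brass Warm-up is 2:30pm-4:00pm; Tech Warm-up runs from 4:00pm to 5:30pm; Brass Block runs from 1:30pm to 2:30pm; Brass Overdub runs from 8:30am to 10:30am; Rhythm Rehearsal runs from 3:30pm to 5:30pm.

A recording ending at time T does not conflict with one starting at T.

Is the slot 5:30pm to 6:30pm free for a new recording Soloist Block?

Brass Overdub: ends 10:30am at or before Soloist Block starts 5:30pm → clear.
Woodwind Mixing: ends 10:30am at or before Soloist Block starts 5:30pm → clear.
Brass Block: ends 2:30pm at or before Soloist Block starts 5:30pm → clear.
Brass Warm-up: ends 4:00pm at or before Soloist Block starts 5:30pm → clear.
Rhythm Rehearsal: ends 5:30pm at or before Soloist Block starts 5:30pm → clear.
Tech Warm-up: ends 5:30pm at or before Soloist Block starts 5:30pm → clear.

Yes — the slot is free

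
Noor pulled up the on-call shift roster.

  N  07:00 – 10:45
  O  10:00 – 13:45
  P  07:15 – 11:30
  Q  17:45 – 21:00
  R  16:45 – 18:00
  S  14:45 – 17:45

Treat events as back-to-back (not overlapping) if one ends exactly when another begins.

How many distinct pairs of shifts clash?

Sorted by start: N, P, O, S, R, Q.
P starts before N ends → N and P overlap.
O starts before N ends → N and O overlap.
S starts after N ends, so N has no further overlaps.
O starts before P ends → P and O overlap.
S starts after P ends, so P has no further overlaps.
S starts after O ends, so O has no further overlaps.
R starts before S ends → S and R overlap.
Q starts exactly when S ends (back-to-back, no overlap).
Q starts before R ends → R and Q overlap.
Overlapping pairs: N & O, N & P, O & P, Q & R, R & S — 5 in total.

5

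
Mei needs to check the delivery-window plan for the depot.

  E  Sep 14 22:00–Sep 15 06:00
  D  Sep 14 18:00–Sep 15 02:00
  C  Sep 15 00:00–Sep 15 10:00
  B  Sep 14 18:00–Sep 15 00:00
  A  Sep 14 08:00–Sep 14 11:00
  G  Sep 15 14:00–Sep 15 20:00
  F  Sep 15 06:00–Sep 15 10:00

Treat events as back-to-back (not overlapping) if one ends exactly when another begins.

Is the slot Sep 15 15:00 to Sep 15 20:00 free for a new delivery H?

No — it overlaps G

A: ends Sep 14 11:00 at or before H starts Sep 15 15:00 → clear.
B: ends Sep 15 00:00 at or before H starts Sep 15 15:00 → clear.
D: ends Sep 15 02:00 at or before H starts Sep 15 15:00 → clear.
E: ends Sep 15 06:00 at or before H starts Sep 15 15:00 → clear.
C: ends Sep 15 10:00 at or before H starts Sep 15 15:00 → clear.
F: ends Sep 15 10:00 at or before H starts Sep 15 15:00 → clear.
G: starts Sep 15 14:00 before H ends Sep 15 20:00, and ends Sep 15 20:00 after H starts Sep 15 15:00 → overlap.
H overlaps G.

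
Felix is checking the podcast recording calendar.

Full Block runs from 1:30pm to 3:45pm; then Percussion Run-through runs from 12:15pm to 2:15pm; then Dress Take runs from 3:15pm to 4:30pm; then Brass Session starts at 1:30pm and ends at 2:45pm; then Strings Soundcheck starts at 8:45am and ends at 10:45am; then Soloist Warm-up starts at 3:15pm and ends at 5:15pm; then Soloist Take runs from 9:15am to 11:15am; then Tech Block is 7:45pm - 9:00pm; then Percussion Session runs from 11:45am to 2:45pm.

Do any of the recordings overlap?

Two intervals overlap when each starts before the other ends.
Sorted by start: Strings Soundcheck, Soloist Take, Percussion Session, Percussion Run-through, Brass Session, Full Block, Dress Take, Soloist Warm-up, Tech Block.
Soloist Take starts before Strings Soundcheck ends → Strings Soundcheck and Soloist Take overlap.
That's a conflict, so the schedule is not conflict-free.

Yes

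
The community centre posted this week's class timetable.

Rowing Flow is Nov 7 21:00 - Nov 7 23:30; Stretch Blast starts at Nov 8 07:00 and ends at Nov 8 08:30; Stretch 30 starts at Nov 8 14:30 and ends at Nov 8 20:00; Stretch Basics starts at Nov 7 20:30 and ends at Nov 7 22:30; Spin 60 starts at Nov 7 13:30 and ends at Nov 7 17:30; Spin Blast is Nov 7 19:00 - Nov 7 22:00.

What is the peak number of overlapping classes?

Sweep the timeline, counting +1 at each start and −1 at each end (ends before starts at a tie):
Nov 7 13:30 start Spin 60 → 1
Nov 7 17:30 end Spin 60 → 0
Nov 7 19:00 start Spin Blast → 1
Nov 7 20:30 start Stretch Basics → 2
Nov 7 21:00 start Rowing Flow → 3
Nov 7 22:00 end Spin Blast → 2
Nov 7 22:30 end Stretch Basics → 1
Nov 7 23:30 end Rowing Flow → 0
Nov 8 07:00 start Stretch Blast → 1
Nov 8 08:30 end Stretch Blast → 0
Nov 8 14:30 start Stretch 30 → 1
Nov 8 20:00 end Stretch 30 → 0
Peak is 3, at Nov 7 21:00 (Rowing Flow, Spin Blast, Stretch Basics).

3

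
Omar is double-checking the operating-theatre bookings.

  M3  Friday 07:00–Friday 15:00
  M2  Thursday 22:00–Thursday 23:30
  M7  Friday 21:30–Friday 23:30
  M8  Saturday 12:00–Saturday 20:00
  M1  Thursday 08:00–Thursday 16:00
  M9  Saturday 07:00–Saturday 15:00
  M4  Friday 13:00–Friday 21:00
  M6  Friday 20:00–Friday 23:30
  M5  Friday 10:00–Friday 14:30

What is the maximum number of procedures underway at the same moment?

Sort all start/end points and keep a running count:
Thursday 08:00 start M1 → 1
Thursday 16:00 end M1 → 0
Thursday 22:00 start M2 → 1
Thursday 23:30 end M2 → 0
Friday 07:00 start M3 → 1
Friday 10:00 start M5 → 2
Friday 13:00 start M4 → 3
Friday 14:30 end M5 → 2
Friday 15:00 end M3 → 1
Friday 20:00 start M6 → 2
Friday 21:00 end M4 → 1
Friday 21:30 start M7 → 2
Friday 23:30 end M6 → 1
Friday 23:30 end M7 → 0
Saturday 07:00 start M9 → 1
Saturday 12:00 start M8 → 2
Saturday 15:00 end M9 → 1
Saturday 20:00 end M8 → 0
Peak is 3, at Friday 13:00 (M3, M4, M5).

3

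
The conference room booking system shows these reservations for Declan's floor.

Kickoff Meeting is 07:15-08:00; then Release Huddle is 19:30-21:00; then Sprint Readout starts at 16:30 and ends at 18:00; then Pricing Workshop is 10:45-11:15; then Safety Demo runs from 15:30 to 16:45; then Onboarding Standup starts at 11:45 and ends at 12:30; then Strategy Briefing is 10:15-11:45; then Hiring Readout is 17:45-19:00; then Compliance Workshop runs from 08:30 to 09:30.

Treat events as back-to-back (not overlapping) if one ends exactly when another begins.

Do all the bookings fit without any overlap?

Sorted by start: Kickoff Meeting, Compliance Workshop, Strategy Briefing, Pricing Workshop, Onboarding Standup, Safety Demo, Sprint Readout, Hiring Readout, Release Huddle.
Compliance Workshop starts after Kickoff Meeting ends; Kickoff Meeting is clear from here.
Strategy Briefing starts after Compliance Workshop ends; Compliance Workshop is clear from here.
Pricing Workshop starts before Strategy Briefing ends → Strategy Briefing and Pricing Workshop overlap.
That's a conflict, so the schedule is not conflict-free.

No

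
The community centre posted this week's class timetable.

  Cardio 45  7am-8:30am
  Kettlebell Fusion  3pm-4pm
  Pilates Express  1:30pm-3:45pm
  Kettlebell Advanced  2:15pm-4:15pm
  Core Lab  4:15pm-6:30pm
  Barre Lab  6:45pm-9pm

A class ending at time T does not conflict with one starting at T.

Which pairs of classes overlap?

Kettlebell Advanced & Kettlebell Fusion, Kettlebell Advanced & Pilates Express, Kettlebell Fusion & Pilates Express

Two intervals overlap when each starts before the other ends.
Sorted by start: Cardio 45, Pilates Express, Kettlebell Advanced, Kettlebell Fusion, Core Lab, Barre Lab.
Pilates Express starts after Cardio 45 ends, so Cardio 45 has no further overlaps.
Kettlebell Advanced starts before Pilates Express ends → Pilates Express and Kettlebell Advanced overlap.
Kettlebell Fusion starts before Pilates Express ends → Pilates Express and Kettlebell Fusion overlap.
Core Lab starts after Pilates Express ends, so Pilates Express has no further overlaps.
Kettlebell Fusion starts before Kettlebell Advanced ends → Kettlebell Advanced and Kettlebell Fusion overlap.
Core Lab starts exactly when Kettlebell Advanced ends (back-to-back, no overlap), so Kettlebell Advanced has no further overlaps.
Core Lab starts after Kettlebell Fusion ends, so Kettlebell Fusion has no further overlaps.
Barre Lab starts after Core Lab ends.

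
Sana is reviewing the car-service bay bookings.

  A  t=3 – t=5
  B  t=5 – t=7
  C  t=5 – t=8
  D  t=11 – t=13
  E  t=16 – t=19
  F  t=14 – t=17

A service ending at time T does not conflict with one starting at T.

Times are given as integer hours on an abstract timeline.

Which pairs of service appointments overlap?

B & C, E & F

Sorted by start: A, B, C, D, F, E.
B starts exactly when A ends (back-to-back, no overlap) — done with A.
C starts before B ends → B and C overlap.
D starts after B ends — done with B.
D starts after C ends — done with C.
F starts after D ends — done with D.
E starts before F ends → F and E overlap.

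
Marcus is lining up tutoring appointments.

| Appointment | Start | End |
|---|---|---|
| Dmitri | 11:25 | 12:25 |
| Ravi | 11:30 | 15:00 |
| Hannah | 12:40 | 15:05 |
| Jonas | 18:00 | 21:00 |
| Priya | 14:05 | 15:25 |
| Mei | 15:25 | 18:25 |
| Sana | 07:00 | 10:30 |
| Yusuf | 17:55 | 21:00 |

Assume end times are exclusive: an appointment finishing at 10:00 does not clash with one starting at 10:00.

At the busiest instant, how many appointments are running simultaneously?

Walk through starts and ends in time order (an end at T is processed before a start at T):
07:00 start Sana → 1
10:30 end Sana → 0
11:25 start Dmitri → 1
11:30 start Ravi → 2
12:25 end Dmitri → 1
12:40 start Hannah → 2
14:05 start Priya → 3
15:00 end Ravi → 2
15:05 end Hannah → 1
15:25 end Priya → 0
15:25 start Mei → 1
17:55 start Yusuf → 2
18:00 start Jonas → 3
18:25 end Mei → 2
21:00 end Jonas → 1
21:00 end Yusuf → 0
Peak is 3, at 14:05 (Hannah, Priya, Ravi).

3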